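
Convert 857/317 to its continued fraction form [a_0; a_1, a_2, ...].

[2; 1, 2, 2, 1, 2, 5, 2]

Run the Euclidean algorithm on 857 and 317; the successive quotients are the partial quotients a_0, a_1, ... (each step inverts the fractional part left over by the previous one):
  857 = 2*317 + 223, so a_0 = 2.
  317 = 1*223 + 94, so a_1 = 1.
  223 = 2*94 + 35, so a_2 = 2.
  94 = 2*35 + 24, so a_3 = 2.
  35 = 1*24 + 11, so a_4 = 1.
  24 = 2*11 + 2, so a_5 = 2.
  11 = 5*2 + 1, so a_6 = 5.
  2 = 2*1 + 0, so a_7 = 2.
The remainder reaches 0 after 8 divisions, so the expansion has 8 partial quotients, read off in order.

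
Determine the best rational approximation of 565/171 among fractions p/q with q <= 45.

Expand x = 565/171 as a continued fraction with the Euclidean algorithm:
  565 = 3*171 + 52, so a_0 = 3.
  171 = 3*52 + 15, so a_1 = 3.
  52 = 3*15 + 7, so a_2 = 3.
  15 = 2*7 + 1, so a_3 = 2.
  7 = 7*1 + 0, so a_4 = 7.
so x = [3; 3, 3, 2, 7].
Convergents (p_i = a_i*p_{i-1} + p_{i-2}, q_i = a_i*q_{i-1} + q_{i-2} with p_{-2}=0, p_{-1}=1, q_{-2}=1, q_{-1}=0), until the denominator exceeds 45:
  i=0: a_0=3, p_0 = 3*1 + 0 = 3, q_0 = 3*0 + 1 = 1.
  i=1: a_1=3, p_1 = 3*3 + 1 = 10, q_1 = 3*1 + 0 = 3.
  i=2: a_2=3, p_2 = 3*10 + 3 = 33, q_2 = 3*3 + 1 = 10.
  i=3: a_3=2, p_3 = 2*33 + 10 = 76, q_3 = 2*10 + 3 = 23.
  i=4: a_4=7, p_4 = 7*76 + 33 = 565, q_4 = 7*23 + 10 = 171.
q_4 = 171 > 45, so the last convergent with denominator <= 45 is p_3/q_3 = 76/23.
The closest fraction with denominator <= 45 is either p_3/q_3 or the intermediate fraction (k*p_3 + p_2)/(k*q_3 + q_2) with the largest k >= 1 whose denominator stays <= 45; these approach x as k grows, and every other convergent or intermediate fraction in range is farther away.
Largest k: floor((45 - q_2)/q_3) = floor((45 - 10)/23) = 1.
That gives (1*76 + 33)/(1*23 + 10) = 109/33.
Compare the errors: |x - 76/23| = |565*23 - 76*171|/(171*23) = 1/3933, and |x - 109/33| = |565*33 - 109*171|/(171*33) = 6/5643.
Cross-multiplying, 1*5643 = 5643 < 23598 = 6*3933, so 1/3933 is smaller: the convergent 76/23 is closer to x than 109/33.

76/23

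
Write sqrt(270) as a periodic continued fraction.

Write x_i = (sqrt(270) + m_i)/d_i with (m_0, d_0) = (0, 1). a_0 = floor(sqrt(270)) = 16, since 16^2 = 256 <= 270 < 289 = 17^2.
Iterate m_{i+1} = d_i*a_i - m_i, d_{i+1} = (270 - m_{i+1}^2)/d_i, a_{i+1} = floor((a_0 + m_{i+1})/d_{i+1}):
  m_1 = 1*16 - 0 = 16, d_1 = (270 - 16^2)/1 = 14/1 = 14, a_1 = floor((16 + 16)/14) = 2.
  m_2 = 14*2 - 16 = 12, d_2 = (270 - 12^2)/14 = 126/14 = 9, a_2 = floor((16 + 12)/9) = 3.
  m_3 = 9*3 - 12 = 15, d_3 = (270 - 15^2)/9 = 45/9 = 5, a_3 = floor((16 + 15)/5) = 6.
  m_4 = 5*6 - 15 = 15, d_4 = (270 - 15^2)/5 = 45/5 = 9, a_4 = floor((16 + 15)/9) = 3.
  m_5 = 9*3 - 15 = 12, d_5 = (270 - 12^2)/9 = 126/9 = 14, a_5 = floor((16 + 12)/14) = 2.
  m_6 = 14*2 - 12 = 16, d_6 = (270 - 16^2)/14 = 14/14 = 1, a_6 = floor((16 + 16)/1) = 32.
  m_7 = 1*32 - 16 = 16, d_7 = (270 - 16^2)/1 = 14/1 = 14: (m_7, d_7) = (m_1, d_1) = (16, 14), so from here the quotients repeat a_1, ..., a_6; the period length is 6.
Hence the expansion of sqrt(270) is a_0 = 16 followed by the repeating block 2, 3, 6, 3, 2, 32 (period 6).

[16; (2, 3, 6, 3, 2, 32)]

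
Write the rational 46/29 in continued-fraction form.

Run the Euclidean algorithm on 46 and 29; the successive quotients are the partial quotients a_0, a_1, ... (each step inverts the fractional part left over by the previous one):
  46 = 1*29 + 17, so a_0 = 1.
  29 = 1*17 + 12, so a_1 = 1.
  17 = 1*12 + 5, so a_2 = 1.
  12 = 2*5 + 2, so a_3 = 2.
  5 = 2*2 + 1, so a_4 = 2.
  2 = 2*1 + 0, so a_5 = 2.
The remainder reaches 0 after 6 divisions, so the expansion has 6 partial quotients, read off in order.

[1; 1, 1, 2, 2, 2]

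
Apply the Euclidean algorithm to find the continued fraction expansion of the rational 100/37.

Run the Euclidean algorithm on 100 and 37; the successive quotients are the partial quotients a_0, a_1, ... (each step inverts the fractional part left over by the previous one):
  100 = 2*37 + 26, so a_0 = 2.
  37 = 1*26 + 11, so a_1 = 1.
  26 = 2*11 + 4, so a_2 = 2.
  11 = 2*4 + 3, so a_3 = 2.
  4 = 1*3 + 1, so a_4 = 1.
  3 = 3*1 + 0, so a_5 = 3.
The remainder reaches 0 after 6 divisions, so the expansion has 6 partial quotients, read off in order.

[2; 1, 2, 2, 1, 3]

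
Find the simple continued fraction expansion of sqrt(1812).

Write x_i = (sqrt(1812) + m_i)/d_i with (m_0, d_0) = (0, 1). a_0 = floor(sqrt(1812)) = 42, since 42^2 = 1764 <= 1812 < 1849 = 43^2.
Iterate m_{i+1} = d_i*a_i - m_i, d_{i+1} = (1812 - m_{i+1}^2)/d_i, a_{i+1} = floor((a_0 + m_{i+1})/d_{i+1}):
  m_1 = 1*42 - 0 = 42, d_1 = (1812 - 42^2)/1 = 48/1 = 48, a_1 = floor((42 + 42)/48) = 1.
  m_2 = 48*1 - 42 = 6, d_2 = (1812 - 6^2)/48 = 1776/48 = 37, a_2 = floor((42 + 6)/37) = 1.
  m_3 = 37*1 - 6 = 31, d_3 = (1812 - 31^2)/37 = 851/37 = 23, a_3 = floor((42 + 31)/23) = 3.
  m_4 = 23*3 - 31 = 38, d_4 = (1812 - 38^2)/23 = 368/23 = 16, a_4 = floor((42 + 38)/16) = 5.
  m_5 = 16*5 - 38 = 42, d_5 = (1812 - 42^2)/16 = 48/16 = 3, a_5 = floor((42 + 42)/3) = 28.
  m_6 = 3*28 - 42 = 42, d_6 = (1812 - 42^2)/3 = 48/3 = 16, a_6 = floor((42 + 42)/16) = 5.
  m_7 = 16*5 - 42 = 38, d_7 = (1812 - 38^2)/16 = 368/16 = 23, a_7 = floor((42 + 38)/23) = 3.
  m_8 = 23*3 - 38 = 31, d_8 = (1812 - 31^2)/23 = 851/23 = 37, a_8 = floor((42 + 31)/37) = 1.
  m_9 = 37*1 - 31 = 6, d_9 = (1812 - 6^2)/37 = 1776/37 = 48, a_9 = floor((42 + 6)/48) = 1.
  m_10 = 48*1 - 6 = 42, d_10 = (1812 - 42^2)/48 = 48/48 = 1, a_10 = floor((42 + 42)/1) = 84.
  m_11 = 1*84 - 42 = 42, d_11 = (1812 - 42^2)/1 = 48/1 = 48: (m_11, d_11) = (m_1, d_1) = (42, 48), so from here the quotients repeat a_1, ..., a_10; the period length is 10.
Hence the expansion of sqrt(1812) is a_0 = 42 followed by the repeating block 1, 1, 3, 5, 28, 5, 3, 1, 1, 84 (period 10).

[42; (1, 1, 3, 5, 28, 5, 3, 1, 1, 84)]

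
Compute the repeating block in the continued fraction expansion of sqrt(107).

[10; (2, 1, 9, 1, 2, 20)]

Write x_i = (sqrt(107) + m_i)/d_i with (m_0, d_0) = (0, 1). a_0 = floor(sqrt(107)) = 10, since 10^2 = 100 <= 107 < 121 = 11^2.
Iterate m_{i+1} = d_i*a_i - m_i, d_{i+1} = (107 - m_{i+1}^2)/d_i, a_{i+1} = floor((a_0 + m_{i+1})/d_{i+1}):
  m_1 = 1*10 - 0 = 10, d_1 = (107 - 10^2)/1 = 7/1 = 7, a_1 = floor((10 + 10)/7) = 2.
  m_2 = 7*2 - 10 = 4, d_2 = (107 - 4^2)/7 = 91/7 = 13, a_2 = floor((10 + 4)/13) = 1.
  m_3 = 13*1 - 4 = 9, d_3 = (107 - 9^2)/13 = 26/13 = 2, a_3 = floor((10 + 9)/2) = 9.
  m_4 = 2*9 - 9 = 9, d_4 = (107 - 9^2)/2 = 26/2 = 13, a_4 = floor((10 + 9)/13) = 1.
  m_5 = 13*1 - 9 = 4, d_5 = (107 - 4^2)/13 = 91/13 = 7, a_5 = floor((10 + 4)/7) = 2.
  m_6 = 7*2 - 4 = 10, d_6 = (107 - 10^2)/7 = 7/7 = 1, a_6 = floor((10 + 10)/1) = 20.
  m_7 = 1*20 - 10 = 10, d_7 = (107 - 10^2)/1 = 7/1 = 7: (m_7, d_7) = (m_1, d_1) = (10, 7), so from here the quotients repeat a_1, ..., a_6; the period length is 6.
Hence the expansion of sqrt(107) is a_0 = 10 followed by the repeating block 2, 1, 9, 1, 2, 20 (period 6).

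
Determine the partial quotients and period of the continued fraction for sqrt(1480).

Write x_i = (sqrt(1480) + m_i)/d_i with (m_0, d_0) = (0, 1). a_0 = floor(sqrt(1480)) = 38, since 38^2 = 1444 <= 1480 < 1521 = 39^2.
Iterate m_{i+1} = d_i*a_i - m_i, d_{i+1} = (1480 - m_{i+1}^2)/d_i, a_{i+1} = floor((a_0 + m_{i+1})/d_{i+1}):
  m_1 = 1*38 - 0 = 38, d_1 = (1480 - 38^2)/1 = 36/1 = 36, a_1 = floor((38 + 38)/36) = 2.
  m_2 = 36*2 - 38 = 34, d_2 = (1480 - 34^2)/36 = 324/36 = 9, a_2 = floor((38 + 34)/9) = 8.
  m_3 = 9*8 - 34 = 38, d_3 = (1480 - 38^2)/9 = 36/9 = 4, a_3 = floor((38 + 38)/4) = 19.
  m_4 = 4*19 - 38 = 38, d_4 = (1480 - 38^2)/4 = 36/4 = 9, a_4 = floor((38 + 38)/9) = 8.
  m_5 = 9*8 - 38 = 34, d_5 = (1480 - 34^2)/9 = 324/9 = 36, a_5 = floor((38 + 34)/36) = 2.
  m_6 = 36*2 - 34 = 38, d_6 = (1480 - 38^2)/36 = 36/36 = 1, a_6 = floor((38 + 38)/1) = 76.
  m_7 = 1*76 - 38 = 38, d_7 = (1480 - 38^2)/1 = 36/1 = 36: (m_7, d_7) = (m_1, d_1) = (38, 36), so from here the quotients repeat a_1, ..., a_6; the period length is 6.
Hence the expansion of sqrt(1480) is a_0 = 38 followed by the repeating block 2, 8, 19, 8, 2, 76 (period 6).

[38; (2, 8, 19, 8, 2, 76)]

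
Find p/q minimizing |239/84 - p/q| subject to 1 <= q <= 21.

Expand x = 239/84 as a continued fraction with the Euclidean algorithm:
  239 = 2*84 + 71, so a_0 = 2.
  84 = 1*71 + 13, so a_1 = 1.
  71 = 5*13 + 6, so a_2 = 5.
  13 = 2*6 + 1, so a_3 = 2.
  6 = 6*1 + 0, so a_4 = 6.
so x = [2; 1, 5, 2, 6].
Convergents (p_i = a_i*p_{i-1} + p_{i-2}, q_i = a_i*q_{i-1} + q_{i-2} with p_{-2}=0, p_{-1}=1, q_{-2}=1, q_{-1}=0), until the denominator exceeds 21:
  i=0: a_0=2, p_0 = 2*1 + 0 = 2, q_0 = 2*0 + 1 = 1.
  i=1: a_1=1, p_1 = 1*2 + 1 = 3, q_1 = 1*1 + 0 = 1.
  i=2: a_2=5, p_2 = 5*3 + 2 = 17, q_2 = 5*1 + 1 = 6.
  i=3: a_3=2, p_3 = 2*17 + 3 = 37, q_3 = 2*6 + 1 = 13.
  i=4: a_4=6, p_4 = 6*37 + 17 = 239, q_4 = 6*13 + 6 = 84.
q_4 = 84 > 21, so the last convergent with denominator <= 21 is p_3/q_3 = 37/13.
The closest fraction with denominator <= 21 is either p_3/q_3 or the intermediate fraction (k*p_3 + p_2)/(k*q_3 + q_2) with the largest k >= 1 whose denominator stays <= 21; these approach x as k grows, and every other convergent or intermediate fraction in range is farther away.
Largest k: floor((21 - q_2)/q_3) = floor((21 - 6)/13) = 1.
That gives (1*37 + 17)/(1*13 + 6) = 54/19.
Compare the errors: |x - 37/13| = |239*13 - 37*84|/(84*13) = 1/1092, and |x - 54/19| = |239*19 - 54*84|/(84*19) = 5/1596.
Cross-multiplying, 1*1596 = 1596 < 5460 = 5*1092, so 1/1092 is smaller: the convergent 37/13 is closer to x than 54/19.

37/13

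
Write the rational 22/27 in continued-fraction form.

[0; 1, 4, 2, 2]

Run the Euclidean algorithm on 22 and 27; the successive quotients are the partial quotients a_0, a_1, ... (each step inverts the fractional part left over by the previous one):
  22 = 0*27 + 22, so a_0 = 0.
  27 = 1*22 + 5, so a_1 = 1.
  22 = 4*5 + 2, so a_2 = 4.
  5 = 2*2 + 1, so a_3 = 2.
  2 = 2*1 + 0, so a_4 = 2.
The remainder reaches 0 after 5 divisions, so the expansion has 5 partial quotients, read off in order.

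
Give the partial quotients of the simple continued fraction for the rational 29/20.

Run the Euclidean algorithm on 29 and 20; the successive quotients are the partial quotients a_0, a_1, ... (each step inverts the fractional part left over by the previous one):
  29 = 1*20 + 9, so a_0 = 1.
  20 = 2*9 + 2, so a_1 = 2.
  9 = 4*2 + 1, so a_2 = 4.
  2 = 2*1 + 0, so a_3 = 2.
The remainder reaches 0 after 4 divisions, so the expansion has 4 partial quotients, read off in order.

[1; 2, 4, 2]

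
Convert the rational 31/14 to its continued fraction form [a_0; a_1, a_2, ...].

[2; 4, 1, 2]

Run the Euclidean algorithm on 31 and 14; the successive quotients are the partial quotients a_0, a_1, ... (each step inverts the fractional part left over by the previous one):
  31 = 2*14 + 3, so a_0 = 2.
  14 = 4*3 + 2, so a_1 = 4.
  3 = 1*2 + 1, so a_2 = 1.
  2 = 2*1 + 0, so a_3 = 2.
The remainder reaches 0 after 4 divisions, so the expansion has 4 partial quotients, read off in order.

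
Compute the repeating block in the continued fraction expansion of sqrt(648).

[25; (2, 5, 6, 5, 2, 50)]

Write x_i = (sqrt(648) + m_i)/d_i with (m_0, d_0) = (0, 1). a_0 = floor(sqrt(648)) = 25, since 25^2 = 625 <= 648 < 676 = 26^2.
Iterate m_{i+1} = d_i*a_i - m_i, d_{i+1} = (648 - m_{i+1}^2)/d_i, a_{i+1} = floor((a_0 + m_{i+1})/d_{i+1}):
  m_1 = 1*25 - 0 = 25, d_1 = (648 - 25^2)/1 = 23/1 = 23, a_1 = floor((25 + 25)/23) = 2.
  m_2 = 23*2 - 25 = 21, d_2 = (648 - 21^2)/23 = 207/23 = 9, a_2 = floor((25 + 21)/9) = 5.
  m_3 = 9*5 - 21 = 24, d_3 = (648 - 24^2)/9 = 72/9 = 8, a_3 = floor((25 + 24)/8) = 6.
  m_4 = 8*6 - 24 = 24, d_4 = (648 - 24^2)/8 = 72/8 = 9, a_4 = floor((25 + 24)/9) = 5.
  m_5 = 9*5 - 24 = 21, d_5 = (648 - 21^2)/9 = 207/9 = 23, a_5 = floor((25 + 21)/23) = 2.
  m_6 = 23*2 - 21 = 25, d_6 = (648 - 25^2)/23 = 23/23 = 1, a_6 = floor((25 + 25)/1) = 50.
  m_7 = 1*50 - 25 = 25, d_7 = (648 - 25^2)/1 = 23/1 = 23: (m_7, d_7) = (m_1, d_1) = (25, 23), so from here the quotients repeat a_1, ..., a_6; the period length is 6.
Hence the expansion of sqrt(648) is a_0 = 25 followed by the repeating block 2, 5, 6, 5, 2, 50 (period 6).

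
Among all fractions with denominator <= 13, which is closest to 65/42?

17/11

Expand x = 65/42 as a continued fraction with the Euclidean algorithm:
  65 = 1*42 + 23, so a_0 = 1.
  42 = 1*23 + 19, so a_1 = 1.
  23 = 1*19 + 4, so a_2 = 1.
  19 = 4*4 + 3, so a_3 = 4.
  4 = 1*3 + 1, so a_4 = 1.
  3 = 3*1 + 0, so a_5 = 3.
so x = [1; 1, 1, 4, 1, 3].
Convergents (p_i = a_i*p_{i-1} + p_{i-2}, q_i = a_i*q_{i-1} + q_{i-2} with p_{-2}=0, p_{-1}=1, q_{-2}=1, q_{-1}=0), until the denominator exceeds 13:
  i=0: a_0=1, p_0 = 1*1 + 0 = 1, q_0 = 1*0 + 1 = 1.
  i=1: a_1=1, p_1 = 1*1 + 1 = 2, q_1 = 1*1 + 0 = 1.
  i=2: a_2=1, p_2 = 1*2 + 1 = 3, q_2 = 1*1 + 1 = 2.
  i=3: a_3=4, p_3 = 4*3 + 2 = 14, q_3 = 4*2 + 1 = 9.
  i=4: a_4=1, p_4 = 1*14 + 3 = 17, q_4 = 1*9 + 2 = 11.
  i=5: a_5=3, p_5 = 3*17 + 14 = 65, q_5 = 3*11 + 9 = 42.
q_5 = 42 > 13, so the last convergent with denominator <= 13 is p_4/q_4 = 17/11.
The closest fraction with denominator <= 13 is either p_4/q_4 or the intermediate fraction (k*p_4 + p_3)/(k*q_4 + q_3) with the largest k >= 1 whose denominator stays <= 13; these approach x as k grows, and every other convergent or intermediate fraction in range is farther away.
Largest k: floor((13 - q_3)/q_4) = floor((13 - 9)/11) = 0.
Since k = 0, no intermediate fraction beyond p_4/q_4 has denominator <= 13, so the convergent 17/11 is the closest (its error is |65*11 - 17*42|/(42*11) = 1/462).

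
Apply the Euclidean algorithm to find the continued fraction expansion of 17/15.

Run the Euclidean algorithm on 17 and 15; the successive quotients are the partial quotients a_0, a_1, ... (each step inverts the fractional part left over by the previous one):
  17 = 1*15 + 2, so a_0 = 1.
  15 = 7*2 + 1, so a_1 = 7.
  2 = 2*1 + 0, so a_2 = 2.
The remainder reaches 0 after 3 divisions, so the expansion has 3 partial quotients, read off in order.

[1; 7, 2]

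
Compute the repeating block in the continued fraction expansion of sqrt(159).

[12; (1, 1, 1, 1, 3, 1, 1, 1, 1, 24)]

Write x_i = (sqrt(159) + m_i)/d_i with (m_0, d_0) = (0, 1). a_0 = floor(sqrt(159)) = 12, since 12^2 = 144 <= 159 < 169 = 13^2.
Iterate m_{i+1} = d_i*a_i - m_i, d_{i+1} = (159 - m_{i+1}^2)/d_i, a_{i+1} = floor((a_0 + m_{i+1})/d_{i+1}):
  m_1 = 1*12 - 0 = 12, d_1 = (159 - 12^2)/1 = 15/1 = 15, a_1 = floor((12 + 12)/15) = 1.
  m_2 = 15*1 - 12 = 3, d_2 = (159 - 3^2)/15 = 150/15 = 10, a_2 = floor((12 + 3)/10) = 1.
  m_3 = 10*1 - 3 = 7, d_3 = (159 - 7^2)/10 = 110/10 = 11, a_3 = floor((12 + 7)/11) = 1.
  m_4 = 11*1 - 7 = 4, d_4 = (159 - 4^2)/11 = 143/11 = 13, a_4 = floor((12 + 4)/13) = 1.
  m_5 = 13*1 - 4 = 9, d_5 = (159 - 9^2)/13 = 78/13 = 6, a_5 = floor((12 + 9)/6) = 3.
  m_6 = 6*3 - 9 = 9, d_6 = (159 - 9^2)/6 = 78/6 = 13, a_6 = floor((12 + 9)/13) = 1.
  m_7 = 13*1 - 9 = 4, d_7 = (159 - 4^2)/13 = 143/13 = 11, a_7 = floor((12 + 4)/11) = 1.
  m_8 = 11*1 - 4 = 7, d_8 = (159 - 7^2)/11 = 110/11 = 10, a_8 = floor((12 + 7)/10) = 1.
  m_9 = 10*1 - 7 = 3, d_9 = (159 - 3^2)/10 = 150/10 = 15, a_9 = floor((12 + 3)/15) = 1.
  m_10 = 15*1 - 3 = 12, d_10 = (159 - 12^2)/15 = 15/15 = 1, a_10 = floor((12 + 12)/1) = 24.
  m_11 = 1*24 - 12 = 12, d_11 = (159 - 12^2)/1 = 15/1 = 15: (m_11, d_11) = (m_1, d_1) = (12, 15), so from here the quotients repeat a_1, ..., a_10; the period length is 10.
Hence the expansion of sqrt(159) is a_0 = 12 followed by the repeating block 1, 1, 1, 1, 3, 1, 1, 1, 1, 24 (period 10).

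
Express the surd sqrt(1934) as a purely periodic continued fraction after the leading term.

Write x_i = (sqrt(1934) + m_i)/d_i with (m_0, d_0) = (0, 1). a_0 = floor(sqrt(1934)) = 43, since 43^2 = 1849 <= 1934 < 1936 = 44^2.
Iterate m_{i+1} = d_i*a_i - m_i, d_{i+1} = (1934 - m_{i+1}^2)/d_i, a_{i+1} = floor((a_0 + m_{i+1})/d_{i+1}):
  m_1 = 1*43 - 0 = 43, d_1 = (1934 - 43^2)/1 = 85/1 = 85, a_1 = floor((43 + 43)/85) = 1.
  m_2 = 85*1 - 43 = 42, d_2 = (1934 - 42^2)/85 = 170/85 = 2, a_2 = floor((43 + 42)/2) = 42.
  m_3 = 2*42 - 42 = 42, d_3 = (1934 - 42^2)/2 = 170/2 = 85, a_3 = floor((43 + 42)/85) = 1.
  m_4 = 85*1 - 42 = 43, d_4 = (1934 - 43^2)/85 = 85/85 = 1, a_4 = floor((43 + 43)/1) = 86.
  m_5 = 1*86 - 43 = 43, d_5 = (1934 - 43^2)/1 = 85/1 = 85: (m_5, d_5) = (m_1, d_1) = (43, 85), so from here the quotients repeat a_1, ..., a_4; the period length is 4.
Hence the expansion of sqrt(1934) is a_0 = 43 followed by the repeating block 1, 42, 1, 86 (period 4).

[43; (1, 42, 1, 86)]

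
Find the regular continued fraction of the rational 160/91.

[1; 1, 3, 7, 3]

Run the Euclidean algorithm on 160 and 91; the successive quotients are the partial quotients a_0, a_1, ... (each step inverts the fractional part left over by the previous one):
  160 = 1*91 + 69, so a_0 = 1.
  91 = 1*69 + 22, so a_1 = 1.
  69 = 3*22 + 3, so a_2 = 3.
  22 = 7*3 + 1, so a_3 = 7.
  3 = 3*1 + 0, so a_4 = 3.
The remainder reaches 0 after 5 divisions, so the expansion has 5 partial quotients, read off in order.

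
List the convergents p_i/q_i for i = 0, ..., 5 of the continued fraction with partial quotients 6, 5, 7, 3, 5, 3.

6/1, 31/5, 223/36, 700/113, 3723/601, 11869/1916

Using the convergent recurrence p_i = a_i*p_{i-1} + p_{i-2}, q_i = a_i*q_{i-1} + q_{i-2} with p_{-2}=0, p_{-1}=1, q_{-2}=1, q_{-1}=0:
  i=0: a_0=6, p_0 = 6*1 + 0 = 6, q_0 = 6*0 + 1 = 1.
  i=1: a_1=5, p_1 = 5*6 + 1 = 31, q_1 = 5*1 + 0 = 5.
  i=2: a_2=7, p_2 = 7*31 + 6 = 223, q_2 = 7*5 + 1 = 36.
  i=3: a_3=3, p_3 = 3*223 + 31 = 700, q_3 = 3*36 + 5 = 113.
  i=4: a_4=5, p_4 = 5*700 + 223 = 3723, q_4 = 5*113 + 36 = 601.
  i=5: a_5=3, p_5 = 3*3723 + 700 = 11869, q_5 = 3*601 + 113 = 1916.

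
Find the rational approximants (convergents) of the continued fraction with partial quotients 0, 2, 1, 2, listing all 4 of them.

Using the convergent recurrence p_i = a_i*p_{i-1} + p_{i-2}, q_i = a_i*q_{i-1} + q_{i-2} with p_{-2}=0, p_{-1}=1, q_{-2}=1, q_{-1}=0:
  i=0: a_0=0, p_0 = 0*1 + 0 = 0, q_0 = 0*0 + 1 = 1.
  i=1: a_1=2, p_1 = 2*0 + 1 = 1, q_1 = 2*1 + 0 = 2.
  i=2: a_2=1, p_2 = 1*1 + 0 = 1, q_2 = 1*2 + 1 = 3.
  i=3: a_3=2, p_3 = 2*1 + 1 = 3, q_3 = 2*3 + 2 = 8.

0/1, 1/2, 1/3, 3/8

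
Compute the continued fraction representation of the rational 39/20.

[1; 1, 19]

Run the Euclidean algorithm on 39 and 20; the successive quotients are the partial quotients a_0, a_1, ... (each step inverts the fractional part left over by the previous one):
  39 = 1*20 + 19, so a_0 = 1.
  20 = 1*19 + 1, so a_1 = 1.
  19 = 19*1 + 0, so a_2 = 19.
The remainder reaches 0 after 3 divisions, so the expansion has 3 partial quotients, read off in order.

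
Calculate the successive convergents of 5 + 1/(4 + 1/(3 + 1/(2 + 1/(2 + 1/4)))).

5/1, 21/4, 68/13, 157/30, 382/73, 1685/322

Using the convergent recurrence p_i = a_i*p_{i-1} + p_{i-2}, q_i = a_i*q_{i-1} + q_{i-2} with p_{-2}=0, p_{-1}=1, q_{-2}=1, q_{-1}=0:
  i=0: a_0=5, p_0 = 5*1 + 0 = 5, q_0 = 5*0 + 1 = 1.
  i=1: a_1=4, p_1 = 4*5 + 1 = 21, q_1 = 4*1 + 0 = 4.
  i=2: a_2=3, p_2 = 3*21 + 5 = 68, q_2 = 3*4 + 1 = 13.
  i=3: a_3=2, p_3 = 2*68 + 21 = 157, q_3 = 2*13 + 4 = 30.
  i=4: a_4=2, p_4 = 2*157 + 68 = 382, q_4 = 2*30 + 13 = 73.
  i=5: a_5=4, p_5 = 4*382 + 157 = 1685, q_5 = 4*73 + 30 = 322.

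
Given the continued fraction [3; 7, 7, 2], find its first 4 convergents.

3/1, 22/7, 157/50, 336/107

Using the convergent recurrence p_i = a_i*p_{i-1} + p_{i-2}, q_i = a_i*q_{i-1} + q_{i-2} with p_{-2}=0, p_{-1}=1, q_{-2}=1, q_{-1}=0:
  i=0: a_0=3, p_0 = 3*1 + 0 = 3, q_0 = 3*0 + 1 = 1.
  i=1: a_1=7, p_1 = 7*3 + 1 = 22, q_1 = 7*1 + 0 = 7.
  i=2: a_2=7, p_2 = 7*22 + 3 = 157, q_2 = 7*7 + 1 = 50.
  i=3: a_3=2, p_3 = 2*157 + 22 = 336, q_3 = 2*50 + 7 = 107.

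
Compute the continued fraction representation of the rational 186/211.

[0; 1, 7, 2, 3, 1, 2]

Run the Euclidean algorithm on 186 and 211; the successive quotients are the partial quotients a_0, a_1, ... (each step inverts the fractional part left over by the previous one):
  186 = 0*211 + 186, so a_0 = 0.
  211 = 1*186 + 25, so a_1 = 1.
  186 = 7*25 + 11, so a_2 = 7.
  25 = 2*11 + 3, so a_3 = 2.
  11 = 3*3 + 2, so a_4 = 3.
  3 = 1*2 + 1, so a_5 = 1.
  2 = 2*1 + 0, so a_6 = 2.
The remainder reaches 0 after 7 divisions, so the expansion has 7 partial quotients, read off in order.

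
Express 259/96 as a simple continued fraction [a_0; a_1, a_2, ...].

[2; 1, 2, 3, 4, 2]

Run the Euclidean algorithm on 259 and 96; the successive quotients are the partial quotients a_0, a_1, ... (each step inverts the fractional part left over by the previous one):
  259 = 2*96 + 67, so a_0 = 2.
  96 = 1*67 + 29, so a_1 = 1.
  67 = 2*29 + 9, so a_2 = 2.
  29 = 3*9 + 2, so a_3 = 3.
  9 = 4*2 + 1, so a_4 = 4.
  2 = 2*1 + 0, so a_5 = 2.
The remainder reaches 0 after 6 divisions, so the expansion has 6 partial quotients, read off in order.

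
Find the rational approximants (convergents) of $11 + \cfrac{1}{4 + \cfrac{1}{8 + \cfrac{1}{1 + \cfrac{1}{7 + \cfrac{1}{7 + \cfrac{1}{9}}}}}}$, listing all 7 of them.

11/1, 45/4, 371/33, 416/37, 3283/292, 23397/2081, 213856/19021

Using the convergent recurrence p_i = a_i*p_{i-1} + p_{i-2}, q_i = a_i*q_{i-1} + q_{i-2} with p_{-2}=0, p_{-1}=1, q_{-2}=1, q_{-1}=0:
  i=0: a_0=11, p_0 = 11*1 + 0 = 11, q_0 = 11*0 + 1 = 1.
  i=1: a_1=4, p_1 = 4*11 + 1 = 45, q_1 = 4*1 + 0 = 4.
  i=2: a_2=8, p_2 = 8*45 + 11 = 371, q_2 = 8*4 + 1 = 33.
  i=3: a_3=1, p_3 = 1*371 + 45 = 416, q_3 = 1*33 + 4 = 37.
  i=4: a_4=7, p_4 = 7*416 + 371 = 3283, q_4 = 7*37 + 33 = 292.
  i=5: a_5=7, p_5 = 7*3283 + 416 = 23397, q_5 = 7*292 + 37 = 2081.
  i=6: a_6=9, p_6 = 9*23397 + 3283 = 213856, q_6 = 9*2081 + 292 = 19021.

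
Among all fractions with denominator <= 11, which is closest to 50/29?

19/11

Expand x = 50/29 as a continued fraction with the Euclidean algorithm:
  50 = 1*29 + 21, so a_0 = 1.
  29 = 1*21 + 8, so a_1 = 1.
  21 = 2*8 + 5, so a_2 = 2.
  8 = 1*5 + 3, so a_3 = 1.
  5 = 1*3 + 2, so a_4 = 1.
  3 = 1*2 + 1, so a_5 = 1.
  2 = 2*1 + 0, so a_6 = 2.
so x = [1; 1, 2, 1, 1, 1, 2].
Convergents (p_i = a_i*p_{i-1} + p_{i-2}, q_i = a_i*q_{i-1} + q_{i-2} with p_{-2}=0, p_{-1}=1, q_{-2}=1, q_{-1}=0), until the denominator exceeds 11:
  i=0: a_0=1, p_0 = 1*1 + 0 = 1, q_0 = 1*0 + 1 = 1.
  i=1: a_1=1, p_1 = 1*1 + 1 = 2, q_1 = 1*1 + 0 = 1.
  i=2: a_2=2, p_2 = 2*2 + 1 = 5, q_2 = 2*1 + 1 = 3.
  i=3: a_3=1, p_3 = 1*5 + 2 = 7, q_3 = 1*3 + 1 = 4.
  i=4: a_4=1, p_4 = 1*7 + 5 = 12, q_4 = 1*4 + 3 = 7.
  i=5: a_5=1, p_5 = 1*12 + 7 = 19, q_5 = 1*7 + 4 = 11.
  i=6: a_6=2, p_6 = 2*19 + 12 = 50, q_6 = 2*11 + 7 = 29.
q_6 = 29 > 11, so the last convergent with denominator <= 11 is p_5/q_5 = 19/11.
The closest fraction with denominator <= 11 is either p_5/q_5 or the intermediate fraction (k*p_5 + p_4)/(k*q_5 + q_4) with the largest k >= 1 whose denominator stays <= 11; these approach x as k grows, and every other convergent or intermediate fraction in range is farther away.
Largest k: floor((11 - q_4)/q_5) = floor((11 - 7)/11) = 0.
Since k = 0, no intermediate fraction beyond p_5/q_5 has denominator <= 11, so the convergent 19/11 is the closest (its error is |50*11 - 19*29|/(29*11) = 1/319).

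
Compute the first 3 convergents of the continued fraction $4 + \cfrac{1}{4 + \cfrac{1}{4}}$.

4/1, 17/4, 72/17

Using the convergent recurrence p_i = a_i*p_{i-1} + p_{i-2}, q_i = a_i*q_{i-1} + q_{i-2} with p_{-2}=0, p_{-1}=1, q_{-2}=1, q_{-1}=0:
  i=0: a_0=4, p_0 = 4*1 + 0 = 4, q_0 = 4*0 + 1 = 1.
  i=1: a_1=4, p_1 = 4*4 + 1 = 17, q_1 = 4*1 + 0 = 4.
  i=2: a_2=4, p_2 = 4*17 + 4 = 72, q_2 = 4*4 + 1 = 17.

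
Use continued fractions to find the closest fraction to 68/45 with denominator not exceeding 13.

Expand x = 68/45 as a continued fraction with the Euclidean algorithm:
  68 = 1*45 + 23, so a_0 = 1.
  45 = 1*23 + 22, so a_1 = 1.
  23 = 1*22 + 1, so a_2 = 1.
  22 = 22*1 + 0, so a_3 = 22.
so x = [1; 1, 1, 22].
Convergents (p_i = a_i*p_{i-1} + p_{i-2}, q_i = a_i*q_{i-1} + q_{i-2} with p_{-2}=0, p_{-1}=1, q_{-2}=1, q_{-1}=0), until the denominator exceeds 13:
  i=0: a_0=1, p_0 = 1*1 + 0 = 1, q_0 = 1*0 + 1 = 1.
  i=1: a_1=1, p_1 = 1*1 + 1 = 2, q_1 = 1*1 + 0 = 1.
  i=2: a_2=1, p_2 = 1*2 + 1 = 3, q_2 = 1*1 + 1 = 2.
  i=3: a_3=22, p_3 = 22*3 + 2 = 68, q_3 = 22*2 + 1 = 45.
q_3 = 45 > 13, so the last convergent with denominator <= 13 is p_2/q_2 = 3/2.
The closest fraction with denominator <= 13 is either p_2/q_2 or the intermediate fraction (k*p_2 + p_1)/(k*q_2 + q_1) with the largest k >= 1 whose denominator stays <= 13; these approach x as k grows, and every other convergent or intermediate fraction in range is farther away.
Largest k: floor((13 - q_1)/q_2) = floor((13 - 1)/2) = 6.
That gives (6*3 + 2)/(6*2 + 1) = 20/13.
Compare the errors: |x - 3/2| = |68*2 - 3*45|/(45*2) = 1/90, and |x - 20/13| = |68*13 - 20*45|/(45*13) = 16/585.
Cross-multiplying, 1*585 = 585 < 1440 = 16*90, so 1/90 is smaller: the convergent 3/2 is closer to x than 20/13.

3/2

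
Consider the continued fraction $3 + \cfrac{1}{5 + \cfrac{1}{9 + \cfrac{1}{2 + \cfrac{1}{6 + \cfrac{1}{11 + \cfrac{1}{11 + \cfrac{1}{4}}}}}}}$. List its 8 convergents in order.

Using the convergent recurrence p_i = a_i*p_{i-1} + p_{i-2}, q_i = a_i*q_{i-1} + q_{i-2} with p_{-2}=0, p_{-1}=1, q_{-2}=1, q_{-1}=0:
  i=0: a_0=3, p_0 = 3*1 + 0 = 3, q_0 = 3*0 + 1 = 1.
  i=1: a_1=5, p_1 = 5*3 + 1 = 16, q_1 = 5*1 + 0 = 5.
  i=2: a_2=9, p_2 = 9*16 + 3 = 147, q_2 = 9*5 + 1 = 46.
  i=3: a_3=2, p_3 = 2*147 + 16 = 310, q_3 = 2*46 + 5 = 97.
  i=4: a_4=6, p_4 = 6*310 + 147 = 2007, q_4 = 6*97 + 46 = 628.
  i=5: a_5=11, p_5 = 11*2007 + 310 = 22387, q_5 = 11*628 + 97 = 7005.
  i=6: a_6=11, p_6 = 11*22387 + 2007 = 248264, q_6 = 11*7005 + 628 = 77683.
  i=7: a_7=4, p_7 = 4*248264 + 22387 = 1015443, q_7 = 4*77683 + 7005 = 317737.

3/1, 16/5, 147/46, 310/97, 2007/628, 22387/7005, 248264/77683, 1015443/317737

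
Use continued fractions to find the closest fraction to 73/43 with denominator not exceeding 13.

17/10

Expand x = 73/43 as a continued fraction with the Euclidean algorithm:
  73 = 1*43 + 30, so a_0 = 1.
  43 = 1*30 + 13, so a_1 = 1.
  30 = 2*13 + 4, so a_2 = 2.
  13 = 3*4 + 1, so a_3 = 3.
  4 = 4*1 + 0, so a_4 = 4.
so x = [1; 1, 2, 3, 4].
Convergents (p_i = a_i*p_{i-1} + p_{i-2}, q_i = a_i*q_{i-1} + q_{i-2} with p_{-2}=0, p_{-1}=1, q_{-2}=1, q_{-1}=0), until the denominator exceeds 13:
  i=0: a_0=1, p_0 = 1*1 + 0 = 1, q_0 = 1*0 + 1 = 1.
  i=1: a_1=1, p_1 = 1*1 + 1 = 2, q_1 = 1*1 + 0 = 1.
  i=2: a_2=2, p_2 = 2*2 + 1 = 5, q_2 = 2*1 + 1 = 3.
  i=3: a_3=3, p_3 = 3*5 + 2 = 17, q_3 = 3*3 + 1 = 10.
  i=4: a_4=4, p_4 = 4*17 + 5 = 73, q_4 = 4*10 + 3 = 43.
q_4 = 43 > 13, so the last convergent with denominator <= 13 is p_3/q_3 = 17/10.
The closest fraction with denominator <= 13 is either p_3/q_3 or the intermediate fraction (k*p_3 + p_2)/(k*q_3 + q_2) with the largest k >= 1 whose denominator stays <= 13; these approach x as k grows, and every other convergent or intermediate fraction in range is farther away.
Largest k: floor((13 - q_2)/q_3) = floor((13 - 3)/10) = 1.
That gives (1*17 + 5)/(1*10 + 3) = 22/13.
Compare the errors: |x - 17/10| = |73*10 - 17*43|/(43*10) = 1/430, and |x - 22/13| = |73*13 - 22*43|/(43*13) = 3/559.
Cross-multiplying, 1*559 = 559 < 1290 = 3*430, so 1/430 is smaller: the convergent 17/10 is closer to x than 22/13.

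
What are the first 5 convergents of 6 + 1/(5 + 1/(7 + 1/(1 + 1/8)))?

Using the convergent recurrence p_i = a_i*p_{i-1} + p_{i-2}, q_i = a_i*q_{i-1} + q_{i-2} with p_{-2}=0, p_{-1}=1, q_{-2}=1, q_{-1}=0:
  i=0: a_0=6, p_0 = 6*1 + 0 = 6, q_0 = 6*0 + 1 = 1.
  i=1: a_1=5, p_1 = 5*6 + 1 = 31, q_1 = 5*1 + 0 = 5.
  i=2: a_2=7, p_2 = 7*31 + 6 = 223, q_2 = 7*5 + 1 = 36.
  i=3: a_3=1, p_3 = 1*223 + 31 = 254, q_3 = 1*36 + 5 = 41.
  i=4: a_4=8, p_4 = 8*254 + 223 = 2255, q_4 = 8*41 + 36 = 364.

6/1, 31/5, 223/36, 254/41, 2255/364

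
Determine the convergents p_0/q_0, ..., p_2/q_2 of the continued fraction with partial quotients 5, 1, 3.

Using the convergent recurrence p_i = a_i*p_{i-1} + p_{i-2}, q_i = a_i*q_{i-1} + q_{i-2} with p_{-2}=0, p_{-1}=1, q_{-2}=1, q_{-1}=0:
  i=0: a_0=5, p_0 = 5*1 + 0 = 5, q_0 = 5*0 + 1 = 1.
  i=1: a_1=1, p_1 = 1*5 + 1 = 6, q_1 = 1*1 + 0 = 1.
  i=2: a_2=3, p_2 = 3*6 + 5 = 23, q_2 = 3*1 + 1 = 4.

5/1, 6/1, 23/4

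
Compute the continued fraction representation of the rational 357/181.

[1; 1, 35, 5]

Run the Euclidean algorithm on 357 and 181; the successive quotients are the partial quotients a_0, a_1, ... (each step inverts the fractional part left over by the previous one):
  357 = 1*181 + 176, so a_0 = 1.
  181 = 1*176 + 5, so a_1 = 1.
  176 = 35*5 + 1, so a_2 = 35.
  5 = 5*1 + 0, so a_3 = 5.
The remainder reaches 0 after 4 divisions, so the expansion has 4 partial quotients, read off in order.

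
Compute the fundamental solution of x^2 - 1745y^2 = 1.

First expand sqrt(1745) as a continued fraction. With x_i = (sqrt(1745) + m_i)/d_i and (m_0, d_0) = (0, 1): a_0 = floor(sqrt(1745)) = 41, since 41^2 = 1681 <= 1745 < 1764 = 42^2.
Iterate m_{i+1} = d_i*a_i - m_i, d_{i+1} = (1745 - m_{i+1}^2)/d_i, a_{i+1} = floor((a_0 + m_{i+1})/d_{i+1}):
  m_1 = 1*41 - 0 = 41, d_1 = (1745 - 41^2)/1 = 64/1 = 64, a_1 = floor((41 + 41)/64) = 1.
  m_2 = 64*1 - 41 = 23, d_2 = (1745 - 23^2)/64 = 1216/64 = 19, a_2 = floor((41 + 23)/19) = 3.
  m_3 = 19*3 - 23 = 34, d_3 = (1745 - 34^2)/19 = 589/19 = 31, a_3 = floor((41 + 34)/31) = 2.
  m_4 = 31*2 - 34 = 28, d_4 = (1745 - 28^2)/31 = 961/31 = 31, a_4 = floor((41 + 28)/31) = 2.
  m_5 = 31*2 - 28 = 34, d_5 = (1745 - 34^2)/31 = 589/31 = 19, a_5 = floor((41 + 34)/19) = 3.
  m_6 = 19*3 - 34 = 23, d_6 = (1745 - 23^2)/19 = 1216/19 = 64, a_6 = floor((41 + 23)/64) = 1.
  m_7 = 64*1 - 23 = 41, d_7 = (1745 - 41^2)/64 = 64/64 = 1, a_7 = floor((41 + 41)/1) = 82.
  m_8 = 1*82 - 41 = 41, d_8 = (1745 - 41^2)/1 = 64/1 = 64: (m_8, d_8) = (m_1, d_1) = (41, 64), so from here the quotients repeat a_1, ..., a_7; the period length is 7.
So sqrt(1745) = [41; (1, 3, 2, 2, 3, 1, 82)] with period length k = 7.
k is odd, so (p_{k-1}, q_{k-1}) only solves x^2 - 1745y^2 = -1 and the fundamental solution of x^2 - 1745y^2 = 1 is (p_{2k-1}, q_{2k-1}) = (p_13, q_13); compute convergents through index 13, running through the period twice.
Convergents (p_i = a_i*p_{i-1} + p_{i-2}, q_i = a_i*q_{i-1} + q_{i-2} with p_{-2}=0, p_{-1}=1, q_{-2}=1, q_{-1}=0):
  i=0: a_0=41, p_0 = 41*1 + 0 = 41, q_0 = 41*0 + 1 = 1.
  i=1: a_1=1, p_1 = 1*41 + 1 = 42, q_1 = 1*1 + 0 = 1.
  i=2: a_2=3, p_2 = 3*42 + 41 = 167, q_2 = 3*1 + 1 = 4.
  i=3: a_3=2, p_3 = 2*167 + 42 = 376, q_3 = 2*4 + 1 = 9.
  i=4: a_4=2, p_4 = 2*376 + 167 = 919, q_4 = 2*9 + 4 = 22.
  i=5: a_5=3, p_5 = 3*919 + 376 = 3133, q_5 = 3*22 + 9 = 75.
  i=6: a_6=1, p_6 = 1*3133 + 919 = 4052, q_6 = 1*75 + 22 = 97.
  i=7: a_7=82, p_7 = 82*4052 + 3133 = 335397, q_7 = 82*97 + 75 = 8029.
  i=8: a_8=1, p_8 = 1*335397 + 4052 = 339449, q_8 = 1*8029 + 97 = 8126.
  i=9: a_9=3, p_9 = 3*339449 + 335397 = 1353744, q_9 = 3*8126 + 8029 = 32407.
  i=10: a_10=2, p_10 = 2*1353744 + 339449 = 3046937, q_10 = 2*32407 + 8126 = 72940.
  i=11: a_11=2, p_11 = 2*3046937 + 1353744 = 7447618, q_11 = 2*72940 + 32407 = 178287.
  i=12: a_12=3, p_12 = 3*7447618 + 3046937 = 25389791, q_12 = 3*178287 + 72940 = 607801.
  i=13: a_13=1, p_13 = 1*25389791 + 7447618 = 32837409, q_13 = 1*607801 + 178287 = 786088.
Indeed p_6^2 - 1745*q_6^2 = 16418704 - 16418705 = -1, not +1.
Check: 32837409^2 - 1745*786088^2 = 1078295429833281 - 1078295429833280 = 1, so (x, y) = (32837409, 786088) solves the equation, and by the theorem it is the least positive solution.

(x, y) = (32837409, 786088)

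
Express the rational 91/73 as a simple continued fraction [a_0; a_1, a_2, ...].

Run the Euclidean algorithm on 91 and 73; the successive quotients are the partial quotients a_0, a_1, ... (each step inverts the fractional part left over by the previous one):
  91 = 1*73 + 18, so a_0 = 1.
  73 = 4*18 + 1, so a_1 = 4.
  18 = 18*1 + 0, so a_2 = 18.
The remainder reaches 0 after 3 divisions, so the expansion has 3 partial quotients, read off in order.

[1; 4, 18]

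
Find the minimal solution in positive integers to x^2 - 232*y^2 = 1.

(x, y) = (19603, 1287)

First expand sqrt(232) as a continued fraction. With x_i = (sqrt(232) + m_i)/d_i and (m_0, d_0) = (0, 1): a_0 = floor(sqrt(232)) = 15, since 15^2 = 225 <= 232 < 256 = 16^2.
Iterate m_{i+1} = d_i*a_i - m_i, d_{i+1} = (232 - m_{i+1}^2)/d_i, a_{i+1} = floor((a_0 + m_{i+1})/d_{i+1}):
  m_1 = 1*15 - 0 = 15, d_1 = (232 - 15^2)/1 = 7/1 = 7, a_1 = floor((15 + 15)/7) = 4.
  m_2 = 7*4 - 15 = 13, d_2 = (232 - 13^2)/7 = 63/7 = 9, a_2 = floor((15 + 13)/9) = 3.
  m_3 = 9*3 - 13 = 14, d_3 = (232 - 14^2)/9 = 36/9 = 4, a_3 = floor((15 + 14)/4) = 7.
  m_4 = 4*7 - 14 = 14, d_4 = (232 - 14^2)/4 = 36/4 = 9, a_4 = floor((15 + 14)/9) = 3.
  m_5 = 9*3 - 14 = 13, d_5 = (232 - 13^2)/9 = 63/9 = 7, a_5 = floor((15 + 13)/7) = 4.
  m_6 = 7*4 - 13 = 15, d_6 = (232 - 15^2)/7 = 7/7 = 1, a_6 = floor((15 + 15)/1) = 30.
  m_7 = 1*30 - 15 = 15, d_7 = (232 - 15^2)/1 = 7/1 = 7: (m_7, d_7) = (m_1, d_1) = (15, 7), so from here the quotients repeat a_1, ..., a_6; the period length is 6.
So sqrt(232) = [15; (4, 3, 7, 3, 4, 30)] with period length k = 6.
k is even, so the fundamental solution of x^2 - 232y^2 = 1 is (p_{k-1}, q_{k-1}) = (p_5, q_5); compute convergents through index 5.
Convergents (p_i = a_i*p_{i-1} + p_{i-2}, q_i = a_i*q_{i-1} + q_{i-2} with p_{-2}=0, p_{-1}=1, q_{-2}=1, q_{-1}=0):
  i=0: a_0=15, p_0 = 15*1 + 0 = 15, q_0 = 15*0 + 1 = 1.
  i=1: a_1=4, p_1 = 4*15 + 1 = 61, q_1 = 4*1 + 0 = 4.
  i=2: a_2=3, p_2 = 3*61 + 15 = 198, q_2 = 3*4 + 1 = 13.
  i=3: a_3=7, p_3 = 7*198 + 61 = 1447, q_3 = 7*13 + 4 = 95.
  i=4: a_4=3, p_4 = 3*1447 + 198 = 4539, q_4 = 3*95 + 13 = 298.
  i=5: a_5=4, p_5 = 4*4539 + 1447 = 19603, q_5 = 4*298 + 95 = 1287.
Check: 19603^2 - 232*1287^2 = 384277609 - 384277608 = 1, so (x, y) = (19603, 1287) solves the equation, and by the theorem it is the least positive solution.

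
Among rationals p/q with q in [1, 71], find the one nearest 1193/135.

380/43

Expand x = 1193/135 as a continued fraction with the Euclidean algorithm:
  1193 = 8*135 + 113, so a_0 = 8.
  135 = 1*113 + 22, so a_1 = 1.
  113 = 5*22 + 3, so a_2 = 5.
  22 = 7*3 + 1, so a_3 = 7.
  3 = 3*1 + 0, so a_4 = 3.
so x = [8; 1, 5, 7, 3].
Convergents (p_i = a_i*p_{i-1} + p_{i-2}, q_i = a_i*q_{i-1} + q_{i-2} with p_{-2}=0, p_{-1}=1, q_{-2}=1, q_{-1}=0), until the denominator exceeds 71:
  i=0: a_0=8, p_0 = 8*1 + 0 = 8, q_0 = 8*0 + 1 = 1.
  i=1: a_1=1, p_1 = 1*8 + 1 = 9, q_1 = 1*1 + 0 = 1.
  i=2: a_2=5, p_2 = 5*9 + 8 = 53, q_2 = 5*1 + 1 = 6.
  i=3: a_3=7, p_3 = 7*53 + 9 = 380, q_3 = 7*6 + 1 = 43.
  i=4: a_4=3, p_4 = 3*380 + 53 = 1193, q_4 = 3*43 + 6 = 135.
q_4 = 135 > 71, so the last convergent with denominator <= 71 is p_3/q_3 = 380/43.
The closest fraction with denominator <= 71 is either p_3/q_3 or the intermediate fraction (k*p_3 + p_2)/(k*q_3 + q_2) with the largest k >= 1 whose denominator stays <= 71; these approach x as k grows, and every other convergent or intermediate fraction in range is farther away.
Largest k: floor((71 - q_2)/q_3) = floor((71 - 6)/43) = 1.
That gives (1*380 + 53)/(1*43 + 6) = 433/49.
Compare the errors: |x - 380/43| = |1193*43 - 380*135|/(135*43) = 1/5805, and |x - 433/49| = |1193*49 - 433*135|/(135*49) = 2/6615.
Cross-multiplying, 1*6615 = 6615 < 11610 = 2*5805, so 1/5805 is smaller: the convergent 380/43 is closer to x than 433/49.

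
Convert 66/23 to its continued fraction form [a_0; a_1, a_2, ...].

Run the Euclidean algorithm on 66 and 23; the successive quotients are the partial quotients a_0, a_1, ... (each step inverts the fractional part left over by the previous one):
  66 = 2*23 + 20, so a_0 = 2.
  23 = 1*20 + 3, so a_1 = 1.
  20 = 6*3 + 2, so a_2 = 6.
  3 = 1*2 + 1, so a_3 = 1.
  2 = 2*1 + 0, so a_4 = 2.
The remainder reaches 0 after 5 divisions, so the expansion has 5 partial quotients, read off in order.

[2; 1, 6, 1, 2]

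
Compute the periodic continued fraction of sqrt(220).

[14; (1, 4, 1, 28)]

Write x_i = (sqrt(220) + m_i)/d_i with (m_0, d_0) = (0, 1). a_0 = floor(sqrt(220)) = 14, since 14^2 = 196 <= 220 < 225 = 15^2.
Iterate m_{i+1} = d_i*a_i - m_i, d_{i+1} = (220 - m_{i+1}^2)/d_i, a_{i+1} = floor((a_0 + m_{i+1})/d_{i+1}):
  m_1 = 1*14 - 0 = 14, d_1 = (220 - 14^2)/1 = 24/1 = 24, a_1 = floor((14 + 14)/24) = 1.
  m_2 = 24*1 - 14 = 10, d_2 = (220 - 10^2)/24 = 120/24 = 5, a_2 = floor((14 + 10)/5) = 4.
  m_3 = 5*4 - 10 = 10, d_3 = (220 - 10^2)/5 = 120/5 = 24, a_3 = floor((14 + 10)/24) = 1.
  m_4 = 24*1 - 10 = 14, d_4 = (220 - 14^2)/24 = 24/24 = 1, a_4 = floor((14 + 14)/1) = 28.
  m_5 = 1*28 - 14 = 14, d_5 = (220 - 14^2)/1 = 24/1 = 24: (m_5, d_5) = (m_1, d_1) = (14, 24), so from here the quotients repeat a_1, ..., a_4; the period length is 4.
Hence the expansion of sqrt(220) is a_0 = 14 followed by the repeating block 1, 4, 1, 28 (period 4).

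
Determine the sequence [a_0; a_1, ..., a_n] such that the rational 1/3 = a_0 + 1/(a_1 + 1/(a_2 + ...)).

Run the Euclidean algorithm on 1 and 3; the successive quotients are the partial quotients a_0, a_1, ... (each step inverts the fractional part left over by the previous one):
  1 = 0*3 + 1, so a_0 = 0.
  3 = 3*1 + 0, so a_1 = 3.
The remainder reaches 0 after 2 divisions, so the expansion has 2 partial quotients, read off in order.

[0; 3]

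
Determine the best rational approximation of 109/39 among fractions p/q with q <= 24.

67/24

Expand x = 109/39 as a continued fraction with the Euclidean algorithm:
  109 = 2*39 + 31, so a_0 = 2.
  39 = 1*31 + 8, so a_1 = 1.
  31 = 3*8 + 7, so a_2 = 3.
  8 = 1*7 + 1, so a_3 = 1.
  7 = 7*1 + 0, so a_4 = 7.
so x = [2; 1, 3, 1, 7].
Convergents (p_i = a_i*p_{i-1} + p_{i-2}, q_i = a_i*q_{i-1} + q_{i-2} with p_{-2}=0, p_{-1}=1, q_{-2}=1, q_{-1}=0), until the denominator exceeds 24:
  i=0: a_0=2, p_0 = 2*1 + 0 = 2, q_0 = 2*0 + 1 = 1.
  i=1: a_1=1, p_1 = 1*2 + 1 = 3, q_1 = 1*1 + 0 = 1.
  i=2: a_2=3, p_2 = 3*3 + 2 = 11, q_2 = 3*1 + 1 = 4.
  i=3: a_3=1, p_3 = 1*11 + 3 = 14, q_3 = 1*4 + 1 = 5.
  i=4: a_4=7, p_4 = 7*14 + 11 = 109, q_4 = 7*5 + 4 = 39.
q_4 = 39 > 24, so the last convergent with denominator <= 24 is p_3/q_3 = 14/5.
The closest fraction with denominator <= 24 is either p_3/q_3 or the intermediate fraction (k*p_3 + p_2)/(k*q_3 + q_2) with the largest k >= 1 whose denominator stays <= 24; these approach x as k grows, and every other convergent or intermediate fraction in range is farther away.
Largest k: floor((24 - q_2)/q_3) = floor((24 - 4)/5) = 4.
That gives (4*14 + 11)/(4*5 + 4) = 67/24.
Compare the errors: |x - 14/5| = |109*5 - 14*39|/(39*5) = 1/195, and |x - 67/24| = |109*24 - 67*39|/(39*24) = 3/936.
Cross-multiplying, 3*195 = 585 < 936 = 1*936, so 3/936 is smaller: the intermediate fraction 67/24 is closer to x than 14/5.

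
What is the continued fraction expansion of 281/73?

Run the Euclidean algorithm on 281 and 73; the successive quotients are the partial quotients a_0, a_1, ... (each step inverts the fractional part left over by the previous one):
  281 = 3*73 + 62, so a_0 = 3.
  73 = 1*62 + 11, so a_1 = 1.
  62 = 5*11 + 7, so a_2 = 5.
  11 = 1*7 + 4, so a_3 = 1.
  7 = 1*4 + 3, so a_4 = 1.
  4 = 1*3 + 1, so a_5 = 1.
  3 = 3*1 + 0, so a_6 = 3.
The remainder reaches 0 after 7 divisions, so the expansion has 7 partial quotients, read off in order.

[3; 1, 5, 1, 1, 1, 3]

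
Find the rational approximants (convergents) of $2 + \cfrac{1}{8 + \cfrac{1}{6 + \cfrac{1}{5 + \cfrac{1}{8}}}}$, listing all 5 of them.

Using the convergent recurrence p_i = a_i*p_{i-1} + p_{i-2}, q_i = a_i*q_{i-1} + q_{i-2} with p_{-2}=0, p_{-1}=1, q_{-2}=1, q_{-1}=0:
  i=0: a_0=2, p_0 = 2*1 + 0 = 2, q_0 = 2*0 + 1 = 1.
  i=1: a_1=8, p_1 = 8*2 + 1 = 17, q_1 = 8*1 + 0 = 8.
  i=2: a_2=6, p_2 = 6*17 + 2 = 104, q_2 = 6*8 + 1 = 49.
  i=3: a_3=5, p_3 = 5*104 + 17 = 537, q_3 = 5*49 + 8 = 253.
  i=4: a_4=8, p_4 = 8*537 + 104 = 4400, q_4 = 8*253 + 49 = 2073.

2/1, 17/8, 104/49, 537/253, 4400/2073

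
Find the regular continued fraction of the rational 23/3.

Run the Euclidean algorithm on 23 and 3; the successive quotients are the partial quotients a_0, a_1, ... (each step inverts the fractional part left over by the previous one):
  23 = 7*3 + 2, so a_0 = 7.
  3 = 1*2 + 1, so a_1 = 1.
  2 = 2*1 + 0, so a_2 = 2.
The remainder reaches 0 after 3 divisions, so the expansion has 3 partial quotients, read off in order.

[7; 1, 2]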